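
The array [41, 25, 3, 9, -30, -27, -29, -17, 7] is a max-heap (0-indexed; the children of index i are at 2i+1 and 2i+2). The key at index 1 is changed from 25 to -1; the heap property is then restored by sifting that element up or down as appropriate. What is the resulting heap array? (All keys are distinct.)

[41, 9, 3, 7, -30, -27, -29, -17, -1]

set index 1 from 25 to -1 → [41, -1, 3, 9, -30, -27, -29, -17, 7]
-1 vs larger child 9 at index 3, swap → [41, 9, 3, -1, -30, -27, -29, -17, 7]
-1 vs larger child 7 at index 8, swap → [41, 9, 3, 7, -30, -27, -29, -17, -1]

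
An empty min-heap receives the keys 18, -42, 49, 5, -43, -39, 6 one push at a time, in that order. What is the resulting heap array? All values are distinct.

[-43, -42, -39, 18, 5, 49, 6]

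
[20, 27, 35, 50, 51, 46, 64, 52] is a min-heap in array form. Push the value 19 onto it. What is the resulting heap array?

[19, 20, 35, 27, 51, 46, 64, 52, 50]

append 19 at index 8 → [20, 27, 35, 50, 51, 46, 64, 52, 19]
19 < parent 50 at index 3, swap → [20, 27, 35, 19, 51, 46, 64, 52, 50]
19 < parent 27 at index 1, swap → [20, 19, 35, 27, 51, 46, 64, 52, 50]
19 < parent 20 at index 0, swap → [19, 20, 35, 27, 51, 46, 64, 52, 50]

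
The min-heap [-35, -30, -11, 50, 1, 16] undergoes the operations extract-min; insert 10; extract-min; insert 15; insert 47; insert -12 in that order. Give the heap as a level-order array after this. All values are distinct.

extract-min → returns -35:
  remove root -35; move last element 16 to root → [16, -30, -11, 50, 1]
  16 vs smaller child -30 at index 1, swap → [-30, 16, -11, 50, 1]
  16 vs smaller child 1 at index 4, swap → [-30, 1, -11, 50, 16]
insert 10:
  append 10 at index 5 → [-30, 1, -11, 50, 16, 10] (no swap needed)
extract-min → returns -30:
  remove root -30; move last element 10 to root → [10, 1, -11, 50, 16]
  10 vs smaller child -11 at index 2, swap → [-11, 1, 10, 50, 16]
insert 15:
  append 15 at index 5 → [-11, 1, 10, 50, 16, 15] (no swap needed)
insert 47:
  append 47 at index 6 → [-11, 1, 10, 50, 16, 15, 47] (no swap needed)
insert -12:
  append -12 at index 7 → [-11, 1, 10, 50, 16, 15, 47, -12]
  -12 < parent 50 at index 3, swap → [-11, 1, 10, -12, 16, 15, 47, 50]
  -12 < parent 1 at index 1, swap → [-11, -12, 10, 1, 16, 15, 47, 50]
  -12 < parent -11 at index 0, swap → [-12, -11, 10, 1, 16, 15, 47, 50]

[-12, -11, 10, 1, 16, 15, 47, 50]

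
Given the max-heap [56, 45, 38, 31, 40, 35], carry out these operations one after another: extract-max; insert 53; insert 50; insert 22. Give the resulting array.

[53, 40, 50, 31, 35, 38, 45, 22]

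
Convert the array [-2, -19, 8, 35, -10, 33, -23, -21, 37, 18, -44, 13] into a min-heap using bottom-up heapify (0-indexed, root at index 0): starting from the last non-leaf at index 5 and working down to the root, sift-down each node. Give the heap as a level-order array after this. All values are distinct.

sift down from index 5:
  33 vs only child 13 at index 11, swap → [-2, -19, 8, 35, -10, 13, -23, -21, 37, 18, -44, 33]
sift down from index 4:
  -10 vs smaller child -44 at index 10, swap → [-2, -19, 8, 35, -44, 13, -23, -21, 37, 18, -10, 33]
sift down from index 3:
  35 vs smaller child -21 at index 7, swap → [-2, -19, 8, -21, -44, 13, -23, 35, 37, 18, -10, 33]
sift down from index 2:
  8 vs smaller child -23 at index 6, swap → [-2, -19, -23, -21, -44, 13, 8, 35, 37, 18, -10, 33]
sift down from index 1:
  -19 vs smaller child -44 at index 4, swap → [-2, -44, -23, -21, -19, 13, 8, 35, 37, 18, -10, 33]
sift down from index 0:
  -2 vs smaller child -44 at index 1, swap → [-44, -2, -23, -21, -19, 13, 8, 35, 37, 18, -10, 33]
  -2 vs smaller child -21 at index 3, swap → [-44, -21, -23, -2, -19, 13, 8, 35, 37, 18, -10, 33]

[-44, -21, -23, -2, -19, 13, 8, 35, 37, 18, -10, 33]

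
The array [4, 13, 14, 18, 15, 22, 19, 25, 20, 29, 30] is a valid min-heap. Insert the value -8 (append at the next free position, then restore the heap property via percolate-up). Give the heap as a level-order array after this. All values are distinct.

[-8, 13, 4, 18, 15, 14, 19, 25, 20, 29, 30, 22]

append -8 at index 11 → [4, 13, 14, 18, 15, 22, 19, 25, 20, 29, 30, -8]
-8 < parent 22 at index 5, swap → [4, 13, 14, 18, 15, -8, 19, 25, 20, 29, 30, 22]
-8 < parent 14 at index 2, swap → [4, 13, -8, 18, 15, 14, 19, 25, 20, 29, 30, 22]
-8 < parent 4 at index 0, swap → [-8, 13, 4, 18, 15, 14, 19, 25, 20, 29, 30, 22]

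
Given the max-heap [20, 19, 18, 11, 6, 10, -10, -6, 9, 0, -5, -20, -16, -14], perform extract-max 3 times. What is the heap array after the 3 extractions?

extract-max #1 returns 20:
  remove root 20; move last element -14 to root → [-14, 19, 18, 11, 6, 10, -10, -6, 9, 0, -5, -20, -16]
  -14 vs larger child 19 at index 1, swap → [19, -14, 18, 11, 6, 10, -10, -6, 9, 0, -5, -20, -16]
  -14 vs larger child 11 at index 3, swap → [19, 11, 18, -14, 6, 10, -10, -6, 9, 0, -5, -20, -16]
  -14 vs larger child 9 at index 8, swap → [19, 11, 18, 9, 6, 10, -10, -6, -14, 0, -5, -20, -16]
extract-max #2 returns 19:
  remove root 19; move last element -16 to root → [-16, 11, 18, 9, 6, 10, -10, -6, -14, 0, -5, -20]
  -16 vs larger child 18 at index 2, swap → [18, 11, -16, 9, 6, 10, -10, -6, -14, 0, -5, -20]
  -16 vs larger child 10 at index 5, swap → [18, 11, 10, 9, 6, -16, -10, -6, -14, 0, -5, -20]
extract-max #3 returns 18:
  remove root 18; move last element -20 to root → [-20, 11, 10, 9, 6, -16, -10, -6, -14, 0, -5]
  -20 vs larger child 11 at index 1, swap → [11, -20, 10, 9, 6, -16, -10, -6, -14, 0, -5]
  -20 vs larger child 9 at index 3, swap → [11, 9, 10, -20, 6, -16, -10, -6, -14, 0, -5]
  -20 vs larger child -6 at index 7, swap → [11, 9, 10, -6, 6, -16, -10, -20, -14, 0, -5]

[11, 9, 10, -6, 6, -16, -10, -20, -14, 0, -5]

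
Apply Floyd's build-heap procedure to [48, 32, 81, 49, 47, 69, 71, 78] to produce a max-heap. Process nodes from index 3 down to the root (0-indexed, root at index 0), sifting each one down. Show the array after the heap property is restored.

[81, 78, 71, 49, 47, 69, 48, 32]

sift down from index 3:
  49 vs only child 78 at index 7, swap → [48, 32, 81, 78, 47, 69, 71, 49]
sift down from index 2: already satisfies heap property
sift down from index 1:
  32 vs larger child 78 at index 3, swap → [48, 78, 81, 32, 47, 69, 71, 49]
  32 vs only child 49 at index 7, swap → [48, 78, 81, 49, 47, 69, 71, 32]
sift down from index 0:
  48 vs larger child 81 at index 2, swap → [81, 78, 48, 49, 47, 69, 71, 32]
  48 vs larger child 71 at index 6, swap → [81, 78, 71, 49, 47, 69, 48, 32]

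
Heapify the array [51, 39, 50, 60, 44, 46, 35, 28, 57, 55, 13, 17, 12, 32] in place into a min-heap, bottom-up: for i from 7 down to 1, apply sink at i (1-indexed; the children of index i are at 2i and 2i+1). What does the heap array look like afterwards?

[12, 13, 17, 28, 39, 46, 32, 60, 57, 55, 44, 50, 51, 35]

sift down from index 7:
  35 vs only child 32 at index 14, swap → [51, 39, 50, 60, 44, 46, 32, 28, 57, 55, 13, 17, 12, 35]
sift down from index 6:
  46 vs smaller child 12 at index 13, swap → [51, 39, 50, 60, 44, 12, 32, 28, 57, 55, 13, 17, 46, 35]
sift down from index 5:
  44 vs smaller child 13 at index 11, swap → [51, 39, 50, 60, 13, 12, 32, 28, 57, 55, 44, 17, 46, 35]
sift down from index 4:
  60 vs smaller child 28 at index 8, swap → [51, 39, 50, 28, 13, 12, 32, 60, 57, 55, 44, 17, 46, 35]
sift down from index 3:
  50 vs smaller child 12 at index 6, swap → [51, 39, 12, 28, 13, 50, 32, 60, 57, 55, 44, 17, 46, 35]
  50 vs smaller child 17 at index 12, swap → [51, 39, 12, 28, 13, 17, 32, 60, 57, 55, 44, 50, 46, 35]
sift down from index 2:
  39 vs smaller child 13 at index 5, swap → [51, 13, 12, 28, 39, 17, 32, 60, 57, 55, 44, 50, 46, 35]
sift down from index 1:
  51 vs smaller child 12 at index 3, swap → [12, 13, 51, 28, 39, 17, 32, 60, 57, 55, 44, 50, 46, 35]
  51 vs smaller child 17 at index 6, swap → [12, 13, 17, 28, 39, 51, 32, 60, 57, 55, 44, 50, 46, 35]
  51 vs smaller child 46 at index 13, swap → [12, 13, 17, 28, 39, 46, 32, 60, 57, 55, 44, 50, 51, 35]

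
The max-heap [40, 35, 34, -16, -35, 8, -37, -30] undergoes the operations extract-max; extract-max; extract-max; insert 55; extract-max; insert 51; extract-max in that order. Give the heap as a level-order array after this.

[8, -16, -37, -30, -35]

extract-max → returns 40:
  remove root 40; move last element -30 to root → [-30, 35, 34, -16, -35, 8, -37]
  -30 vs larger child 35 at index 1, swap → [35, -30, 34, -16, -35, 8, -37]
  -30 vs larger child -16 at index 3, swap → [35, -16, 34, -30, -35, 8, -37]
extract-max → returns 35:
  remove root 35; move last element -37 to root → [-37, -16, 34, -30, -35, 8]
  -37 vs larger child 34 at index 2, swap → [34, -16, -37, -30, -35, 8]
  -37 vs only child 8 at index 5, swap → [34, -16, 8, -30, -35, -37]
extract-max → returns 34:
  remove root 34; move last element -37 to root → [-37, -16, 8, -30, -35]
  -37 vs larger child 8 at index 2, swap → [8, -16, -37, -30, -35]
insert 55:
  append 55 at index 5 → [8, -16, -37, -30, -35, 55]
  55 > parent -37 at index 2, swap → [8, -16, 55, -30, -35, -37]
  55 > parent 8 at index 0, swap → [55, -16, 8, -30, -35, -37]
extract-max → returns 55:
  remove root 55; move last element -37 to root → [-37, -16, 8, -30, -35]
  -37 vs larger child 8 at index 2, swap → [8, -16, -37, -30, -35]
insert 51:
  append 51 at index 5 → [8, -16, -37, -30, -35, 51]
  51 > parent -37 at index 2, swap → [8, -16, 51, -30, -35, -37]
  51 > parent 8 at index 0, swap → [51, -16, 8, -30, -35, -37]
extract-max → returns 51:
  remove root 51; move last element -37 to root → [-37, -16, 8, -30, -35]
  -37 vs larger child 8 at index 2, swap → [8, -16, -37, -30, -35]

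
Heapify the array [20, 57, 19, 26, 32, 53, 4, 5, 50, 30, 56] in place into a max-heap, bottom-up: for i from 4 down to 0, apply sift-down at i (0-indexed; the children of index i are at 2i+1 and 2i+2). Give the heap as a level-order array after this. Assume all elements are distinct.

sift down from index 4:
  32 vs larger child 56 at index 10, swap → [20, 57, 19, 26, 56, 53, 4, 5, 50, 30, 32]
sift down from index 3:
  26 vs larger child 50 at index 8, swap → [20, 57, 19, 50, 56, 53, 4, 5, 26, 30, 32]
sift down from index 2:
  19 vs larger child 53 at index 5, swap → [20, 57, 53, 50, 56, 19, 4, 5, 26, 30, 32]
sift down from index 1: already satisfies heap property
sift down from index 0:
  20 vs larger child 57 at index 1, swap → [57, 20, 53, 50, 56, 19, 4, 5, 26, 30, 32]
  20 vs larger child 56 at index 4, swap → [57, 56, 53, 50, 20, 19, 4, 5, 26, 30, 32]
  20 vs larger child 32 at index 10, swap → [57, 56, 53, 50, 32, 19, 4, 5, 26, 30, 20]

[57, 56, 53, 50, 32, 19, 4, 5, 26, 30, 20]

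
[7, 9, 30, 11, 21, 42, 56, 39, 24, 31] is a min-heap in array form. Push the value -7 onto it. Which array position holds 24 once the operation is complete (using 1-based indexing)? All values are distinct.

9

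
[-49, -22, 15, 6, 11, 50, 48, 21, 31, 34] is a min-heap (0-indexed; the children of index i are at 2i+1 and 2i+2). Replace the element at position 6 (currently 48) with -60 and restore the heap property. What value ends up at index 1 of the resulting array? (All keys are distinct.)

-22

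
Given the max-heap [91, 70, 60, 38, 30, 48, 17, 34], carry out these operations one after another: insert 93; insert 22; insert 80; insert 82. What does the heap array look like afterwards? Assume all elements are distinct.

insert 93:
  append 93 at index 8 → [91, 70, 60, 38, 30, 48, 17, 34, 93]
  93 > parent 38 at index 3, swap → [91, 70, 60, 93, 30, 48, 17, 34, 38]
  93 > parent 70 at index 1, swap → [91, 93, 60, 70, 30, 48, 17, 34, 38]
  93 > parent 91 at index 0, swap → [93, 91, 60, 70, 30, 48, 17, 34, 38]
insert 22:
  append 22 at index 9 → [93, 91, 60, 70, 30, 48, 17, 34, 38, 22] (no swap needed)
insert 80:
  append 80 at index 10 → [93, 91, 60, 70, 30, 48, 17, 34, 38, 22, 80]
  80 > parent 30 at index 4, swap → [93, 91, 60, 70, 80, 48, 17, 34, 38, 22, 30]
insert 82:
  append 82 at index 11 → [93, 91, 60, 70, 80, 48, 17, 34, 38, 22, 30, 82]
  82 > parent 48 at index 5, swap → [93, 91, 60, 70, 80, 82, 17, 34, 38, 22, 30, 48]
  82 > parent 60 at index 2, swap → [93, 91, 82, 70, 80, 60, 17, 34, 38, 22, 30, 48]

[93, 91, 82, 70, 80, 60, 17, 34, 38, 22, 30, 48]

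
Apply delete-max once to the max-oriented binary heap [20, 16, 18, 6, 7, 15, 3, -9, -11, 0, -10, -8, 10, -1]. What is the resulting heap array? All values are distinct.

[18, 16, 15, 6, 7, 10, 3, -9, -11, 0, -10, -8, -1]

remove root 20; move last element -1 to root → [-1, 16, 18, 6, 7, 15, 3, -9, -11, 0, -10, -8, 10]
-1 vs larger child 18 at index 2, swap → [18, 16, -1, 6, 7, 15, 3, -9, -11, 0, -10, -8, 10]
-1 vs larger child 15 at index 5, swap → [18, 16, 15, 6, 7, -1, 3, -9, -11, 0, -10, -8, 10]
-1 vs larger child 10 at index 12, swap → [18, 16, 15, 6, 7, 10, 3, -9, -11, 0, -10, -8, -1]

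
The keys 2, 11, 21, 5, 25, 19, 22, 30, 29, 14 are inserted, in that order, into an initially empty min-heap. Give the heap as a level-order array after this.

Insert 2:
  append 2 at index 0 → [2] (no swap needed)
Insert 11:
  append 11 at index 1 → [2, 11] (no swap needed)
Insert 21:
  append 21 at index 2 → [2, 11, 21] (no swap needed)
Insert 5:
  append 5 at index 3 → [2, 11, 21, 5]
  5 < parent 11 at index 1, swap → [2, 5, 21, 11]
Insert 25:
  append 25 at index 4 → [2, 5, 21, 11, 25] (no swap needed)
Insert 19:
  append 19 at index 5 → [2, 5, 21, 11, 25, 19]
  19 < parent 21 at index 2, swap → [2, 5, 19, 11, 25, 21]
Insert 22:
  append 22 at index 6 → [2, 5, 19, 11, 25, 21, 22] (no swap needed)
Insert 30:
  append 30 at index 7 → [2, 5, 19, 11, 25, 21, 22, 30] (no swap needed)
Insert 29:
  append 29 at index 8 → [2, 5, 19, 11, 25, 21, 22, 30, 29] (no swap needed)
Insert 14:
  append 14 at index 9 → [2, 5, 19, 11, 25, 21, 22, 30, 29, 14]
  14 < parent 25 at index 4, swap → [2, 5, 19, 11, 14, 21, 22, 30, 29, 25]

[2, 5, 19, 11, 14, 21, 22, 30, 29, 25]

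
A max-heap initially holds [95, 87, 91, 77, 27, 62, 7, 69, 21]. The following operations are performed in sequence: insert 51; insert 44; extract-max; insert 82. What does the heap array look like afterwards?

[91, 87, 62, 77, 82, 44, 7, 69, 21, 27, 51]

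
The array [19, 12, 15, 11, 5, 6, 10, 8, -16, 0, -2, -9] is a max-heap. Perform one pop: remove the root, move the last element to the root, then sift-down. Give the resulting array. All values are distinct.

[15, 12, 10, 11, 5, 6, -9, 8, -16, 0, -2]

remove root 19; move last element -9 to root → [-9, 12, 15, 11, 5, 6, 10, 8, -16, 0, -2]
-9 vs larger child 15 at index 2, swap → [15, 12, -9, 11, 5, 6, 10, 8, -16, 0, -2]
-9 vs larger child 10 at index 6, swap → [15, 12, 10, 11, 5, 6, -9, 8, -16, 0, -2]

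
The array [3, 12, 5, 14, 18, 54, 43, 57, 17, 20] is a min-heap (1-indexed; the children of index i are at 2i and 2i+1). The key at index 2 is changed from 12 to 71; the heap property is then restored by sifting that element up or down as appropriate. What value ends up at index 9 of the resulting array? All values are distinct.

set index 2 from 12 to 71 → [3, 71, 5, 14, 18, 54, 43, 57, 17, 20]
71 vs smaller child 14 at index 4, swap → [3, 14, 5, 71, 18, 54, 43, 57, 17, 20]
71 vs smaller child 17 at index 9, swap → [3, 14, 5, 17, 18, 54, 43, 57, 71, 20]
resulting array: [3, 14, 5, 17, 18, 54, 43, 57, 71, 20]

71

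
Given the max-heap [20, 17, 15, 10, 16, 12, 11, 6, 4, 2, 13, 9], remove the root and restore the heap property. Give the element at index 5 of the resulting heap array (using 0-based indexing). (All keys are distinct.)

remove root 20; move last element 9 to root → [9, 17, 15, 10, 16, 12, 11, 6, 4, 2, 13]
9 vs larger child 17 at index 1, swap → [17, 9, 15, 10, 16, 12, 11, 6, 4, 2, 13]
9 vs larger child 16 at index 4, swap → [17, 16, 15, 10, 9, 12, 11, 6, 4, 2, 13]
9 vs larger child 13 at index 10, swap → [17, 16, 15, 10, 13, 12, 11, 6, 4, 2, 9]
resulting array: [17, 16, 15, 10, 13, 12, 11, 6, 4, 2, 9]

12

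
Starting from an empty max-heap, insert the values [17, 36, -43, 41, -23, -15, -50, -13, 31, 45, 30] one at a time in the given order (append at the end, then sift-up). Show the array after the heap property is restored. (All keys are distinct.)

[45, 41, -15, 31, 36, -43, -50, -13, 17, -23, 30]

Insert 17:
  append 17 at index 0 → [17] (no swap needed)
Insert 36:
  append 36 at index 1 → [17, 36]
  36 > parent 17 at index 0, swap → [36, 17]
Insert -43:
  append -43 at index 2 → [36, 17, -43] (no swap needed)
Insert 41:
  append 41 at index 3 → [36, 17, -43, 41]
  41 > parent 17 at index 1, swap → [36, 41, -43, 17]
  41 > parent 36 at index 0, swap → [41, 36, -43, 17]
Insert -23:
  append -23 at index 4 → [41, 36, -43, 17, -23] (no swap needed)
Insert -15:
  append -15 at index 5 → [41, 36, -43, 17, -23, -15]
  -15 > parent -43 at index 2, swap → [41, 36, -15, 17, -23, -43]
Insert -50:
  append -50 at index 6 → [41, 36, -15, 17, -23, -43, -50] (no swap needed)
Insert -13:
  append -13 at index 7 → [41, 36, -15, 17, -23, -43, -50, -13] (no swap needed)
Insert 31:
  append 31 at index 8 → [41, 36, -15, 17, -23, -43, -50, -13, 31]
  31 > parent 17 at index 3, swap → [41, 36, -15, 31, -23, -43, -50, -13, 17]
Insert 45:
  append 45 at index 9 → [41, 36, -15, 31, -23, -43, -50, -13, 17, 45]
  45 > parent -23 at index 4, swap → [41, 36, -15, 31, 45, -43, -50, -13, 17, -23]
  45 > parent 36 at index 1, swap → [41, 45, -15, 31, 36, -43, -50, -13, 17, -23]
  45 > parent 41 at index 0, swap → [45, 41, -15, 31, 36, -43, -50, -13, 17, -23]
Insert 30:
  append 30 at index 10 → [45, 41, -15, 31, 36, -43, -50, -13, 17, -23, 30] (no swap needed)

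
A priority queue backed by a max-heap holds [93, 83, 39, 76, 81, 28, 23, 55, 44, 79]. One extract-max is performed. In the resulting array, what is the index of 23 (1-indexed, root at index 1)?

7

remove root 93; move last element 79 to root → [79, 83, 39, 76, 81, 28, 23, 55, 44]
79 vs larger child 83 at index 2, swap → [83, 79, 39, 76, 81, 28, 23, 55, 44]
79 vs larger child 81 at index 5, swap → [83, 81, 39, 76, 79, 28, 23, 55, 44]
resulting array: [83, 81, 39, 76, 79, 28, 23, 55, 44]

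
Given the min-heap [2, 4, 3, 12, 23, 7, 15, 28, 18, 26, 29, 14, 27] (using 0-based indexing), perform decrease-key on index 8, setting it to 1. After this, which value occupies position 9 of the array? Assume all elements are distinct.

26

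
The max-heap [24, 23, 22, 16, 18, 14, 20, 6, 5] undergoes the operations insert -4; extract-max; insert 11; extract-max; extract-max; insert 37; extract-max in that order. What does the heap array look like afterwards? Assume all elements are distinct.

insert -4:
  append -4 at index 9 → [24, 23, 22, 16, 18, 14, 20, 6, 5, -4] (no swap needed)
extract-max → returns 24:
  remove root 24; move last element -4 to root → [-4, 23, 22, 16, 18, 14, 20, 6, 5]
  -4 vs larger child 23 at index 1, swap → [23, -4, 22, 16, 18, 14, 20, 6, 5]
  -4 vs larger child 18 at index 4, swap → [23, 18, 22, 16, -4, 14, 20, 6, 5]
insert 11:
  append 11 at index 9 → [23, 18, 22, 16, -4, 14, 20, 6, 5, 11]
  11 > parent -4 at index 4, swap → [23, 18, 22, 16, 11, 14, 20, 6, 5, -4]
extract-max → returns 23:
  remove root 23; move last element -4 to root → [-4, 18, 22, 16, 11, 14, 20, 6, 5]
  -4 vs larger child 22 at index 2, swap → [22, 18, -4, 16, 11, 14, 20, 6, 5]
  -4 vs larger child 20 at index 6, swap → [22, 18, 20, 16, 11, 14, -4, 6, 5]
extract-max → returns 22:
  remove root 22; move last element 5 to root → [5, 18, 20, 16, 11, 14, -4, 6]
  5 vs larger child 20 at index 2, swap → [20, 18, 5, 16, 11, 14, -4, 6]
  5 vs larger child 14 at index 5, swap → [20, 18, 14, 16, 11, 5, -4, 6]
insert 37:
  append 37 at index 8 → [20, 18, 14, 16, 11, 5, -4, 6, 37]
  37 > parent 16 at index 3, swap → [20, 18, 14, 37, 11, 5, -4, 6, 16]
  37 > parent 18 at index 1, swap → [20, 37, 14, 18, 11, 5, -4, 6, 16]
  37 > parent 20 at index 0, swap → [37, 20, 14, 18, 11, 5, -4, 6, 16]
extract-max → returns 37:
  remove root 37; move last element 16 to root → [16, 20, 14, 18, 11, 5, -4, 6]
  16 vs larger child 20 at index 1, swap → [20, 16, 14, 18, 11, 5, -4, 6]
  16 vs larger child 18 at index 3, swap → [20, 18, 14, 16, 11, 5, -4, 6]

[20, 18, 14, 16, 11, 5, -4, 6]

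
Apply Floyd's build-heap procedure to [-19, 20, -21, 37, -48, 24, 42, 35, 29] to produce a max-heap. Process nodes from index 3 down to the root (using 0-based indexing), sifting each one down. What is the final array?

[42, 37, 24, 35, -48, -19, -21, 20, 29]

sift down from index 3: already satisfies heap property
sift down from index 2:
  -21 vs larger child 42 at index 6, swap → [-19, 20, 42, 37, -48, 24, -21, 35, 29]
sift down from index 1:
  20 vs larger child 37 at index 3, swap → [-19, 37, 42, 20, -48, 24, -21, 35, 29]
  20 vs larger child 35 at index 7, swap → [-19, 37, 42, 35, -48, 24, -21, 20, 29]
sift down from index 0:
  -19 vs larger child 42 at index 2, swap → [42, 37, -19, 35, -48, 24, -21, 20, 29]
  -19 vs larger child 24 at index 5, swap → [42, 37, 24, 35, -48, -19, -21, 20, 29]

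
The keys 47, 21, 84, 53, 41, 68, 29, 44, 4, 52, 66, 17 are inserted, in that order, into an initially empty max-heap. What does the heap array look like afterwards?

[84, 66, 68, 44, 53, 47, 29, 21, 4, 41, 52, 17]

Insert 47:
  append 47 at index 0 → [47] (no swap needed)
Insert 21:
  append 21 at index 1 → [47, 21] (no swap needed)
Insert 84:
  append 84 at index 2 → [47, 21, 84]
  84 > parent 47 at index 0, swap → [84, 21, 47]
Insert 53:
  append 53 at index 3 → [84, 21, 47, 53]
  53 > parent 21 at index 1, swap → [84, 53, 47, 21]
Insert 41:
  append 41 at index 4 → [84, 53, 47, 21, 41] (no swap needed)
Insert 68:
  append 68 at index 5 → [84, 53, 47, 21, 41, 68]
  68 > parent 47 at index 2, swap → [84, 53, 68, 21, 41, 47]
Insert 29:
  append 29 at index 6 → [84, 53, 68, 21, 41, 47, 29] (no swap needed)
Insert 44:
  append 44 at index 7 → [84, 53, 68, 21, 41, 47, 29, 44]
  44 > parent 21 at index 3, swap → [84, 53, 68, 44, 41, 47, 29, 21]
Insert 4:
  append 4 at index 8 → [84, 53, 68, 44, 41, 47, 29, 21, 4] (no swap needed)
Insert 52:
  append 52 at index 9 → [84, 53, 68, 44, 41, 47, 29, 21, 4, 52]
  52 > parent 41 at index 4, swap → [84, 53, 68, 44, 52, 47, 29, 21, 4, 41]
Insert 66:
  append 66 at index 10 → [84, 53, 68, 44, 52, 47, 29, 21, 4, 41, 66]
  66 > parent 52 at index 4, swap → [84, 53, 68, 44, 66, 47, 29, 21, 4, 41, 52]
  66 > parent 53 at index 1, swap → [84, 66, 68, 44, 53, 47, 29, 21, 4, 41, 52]
Insert 17:
  append 17 at index 11 → [84, 66, 68, 44, 53, 47, 29, 21, 4, 41, 52, 17] (no swap needed)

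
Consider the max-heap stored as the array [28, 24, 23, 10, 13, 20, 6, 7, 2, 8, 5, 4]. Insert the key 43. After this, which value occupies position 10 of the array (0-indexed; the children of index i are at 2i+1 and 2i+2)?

5

append 43 at index 12 → [28, 24, 23, 10, 13, 20, 6, 7, 2, 8, 5, 4, 43]
43 > parent 20 at index 5, swap → [28, 24, 23, 10, 13, 43, 6, 7, 2, 8, 5, 4, 20]
43 > parent 23 at index 2, swap → [28, 24, 43, 10, 13, 23, 6, 7, 2, 8, 5, 4, 20]
43 > parent 28 at index 0, swap → [43, 24, 28, 10, 13, 23, 6, 7, 2, 8, 5, 4, 20]
resulting array: [43, 24, 28, 10, 13, 23, 6, 7, 2, 8, 5, 4, 20]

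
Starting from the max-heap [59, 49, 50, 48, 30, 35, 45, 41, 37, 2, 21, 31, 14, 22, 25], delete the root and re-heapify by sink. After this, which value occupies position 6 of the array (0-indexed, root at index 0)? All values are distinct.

25

remove root 59; move last element 25 to root → [25, 49, 50, 48, 30, 35, 45, 41, 37, 2, 21, 31, 14, 22]
25 vs larger child 50 at index 2, swap → [50, 49, 25, 48, 30, 35, 45, 41, 37, 2, 21, 31, 14, 22]
25 vs larger child 45 at index 6, swap → [50, 49, 45, 48, 30, 35, 25, 41, 37, 2, 21, 31, 14, 22]
resulting array: [50, 49, 45, 48, 30, 35, 25, 41, 37, 2, 21, 31, 14, 22]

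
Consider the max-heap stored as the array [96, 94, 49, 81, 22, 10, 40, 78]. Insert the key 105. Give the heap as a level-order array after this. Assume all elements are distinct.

append 105 at index 8 → [96, 94, 49, 81, 22, 10, 40, 78, 105]
105 > parent 81 at index 3, swap → [96, 94, 49, 105, 22, 10, 40, 78, 81]
105 > parent 94 at index 1, swap → [96, 105, 49, 94, 22, 10, 40, 78, 81]
105 > parent 96 at index 0, swap → [105, 96, 49, 94, 22, 10, 40, 78, 81]

[105, 96, 49, 94, 22, 10, 40, 78, 81]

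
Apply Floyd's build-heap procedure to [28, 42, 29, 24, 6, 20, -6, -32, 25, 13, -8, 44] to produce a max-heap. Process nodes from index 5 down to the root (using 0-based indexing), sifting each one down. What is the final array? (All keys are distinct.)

[44, 42, 29, 25, 13, 28, -6, -32, 24, 6, -8, 20]

sift down from index 5:
  20 vs only child 44 at index 11, swap → [28, 42, 29, 24, 6, 44, -6, -32, 25, 13, -8, 20]
sift down from index 4:
  6 vs larger child 13 at index 9, swap → [28, 42, 29, 24, 13, 44, -6, -32, 25, 6, -8, 20]
sift down from index 3:
  24 vs larger child 25 at index 8, swap → [28, 42, 29, 25, 13, 44, -6, -32, 24, 6, -8, 20]
sift down from index 2:
  29 vs larger child 44 at index 5, swap → [28, 42, 44, 25, 13, 29, -6, -32, 24, 6, -8, 20]
sift down from index 1: already satisfies heap property
sift down from index 0:
  28 vs larger child 44 at index 2, swap → [44, 42, 28, 25, 13, 29, -6, -32, 24, 6, -8, 20]
  28 vs larger child 29 at index 5, swap → [44, 42, 29, 25, 13, 28, -6, -32, 24, 6, -8, 20]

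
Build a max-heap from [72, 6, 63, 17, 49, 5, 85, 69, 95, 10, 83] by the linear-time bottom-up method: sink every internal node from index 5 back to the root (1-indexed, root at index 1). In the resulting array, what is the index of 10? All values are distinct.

10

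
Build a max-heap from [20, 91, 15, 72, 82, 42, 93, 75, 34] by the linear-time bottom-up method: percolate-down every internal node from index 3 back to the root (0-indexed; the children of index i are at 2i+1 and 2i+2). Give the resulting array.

[93, 91, 42, 75, 82, 20, 15, 72, 34]

sift down from index 3:
  72 vs larger child 75 at index 7, swap → [20, 91, 15, 75, 82, 42, 93, 72, 34]
sift down from index 2:
  15 vs larger child 93 at index 6, swap → [20, 91, 93, 75, 82, 42, 15, 72, 34]
sift down from index 1: already satisfies heap property
sift down from index 0:
  20 vs larger child 93 at index 2, swap → [93, 91, 20, 75, 82, 42, 15, 72, 34]
  20 vs larger child 42 at index 5, swap → [93, 91, 42, 75, 82, 20, 15, 72, 34]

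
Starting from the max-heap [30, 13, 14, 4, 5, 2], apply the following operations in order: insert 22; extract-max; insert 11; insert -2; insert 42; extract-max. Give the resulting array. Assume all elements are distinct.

[22, 13, 14, 4, 5, 2, 11, -2]

insert 22:
  append 22 at index 6 → [30, 13, 14, 4, 5, 2, 22]
  22 > parent 14 at index 2, swap → [30, 13, 22, 4, 5, 2, 14]
extract-max → returns 30:
  remove root 30; move last element 14 to root → [14, 13, 22, 4, 5, 2]
  14 vs larger child 22 at index 2, swap → [22, 13, 14, 4, 5, 2]
insert 11:
  append 11 at index 6 → [22, 13, 14, 4, 5, 2, 11] (no swap needed)
insert -2:
  append -2 at index 7 → [22, 13, 14, 4, 5, 2, 11, -2] (no swap needed)
insert 42:
  append 42 at index 8 → [22, 13, 14, 4, 5, 2, 11, -2, 42]
  42 > parent 4 at index 3, swap → [22, 13, 14, 42, 5, 2, 11, -2, 4]
  42 > parent 13 at index 1, swap → [22, 42, 14, 13, 5, 2, 11, -2, 4]
  42 > parent 22 at index 0, swap → [42, 22, 14, 13, 5, 2, 11, -2, 4]
extract-max → returns 42:
  remove root 42; move last element 4 to root → [4, 22, 14, 13, 5, 2, 11, -2]
  4 vs larger child 22 at index 1, swap → [22, 4, 14, 13, 5, 2, 11, -2]
  4 vs larger child 13 at index 3, swap → [22, 13, 14, 4, 5, 2, 11, -2]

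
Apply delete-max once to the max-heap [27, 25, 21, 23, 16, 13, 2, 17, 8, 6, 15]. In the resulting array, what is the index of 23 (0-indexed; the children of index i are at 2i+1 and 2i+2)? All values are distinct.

1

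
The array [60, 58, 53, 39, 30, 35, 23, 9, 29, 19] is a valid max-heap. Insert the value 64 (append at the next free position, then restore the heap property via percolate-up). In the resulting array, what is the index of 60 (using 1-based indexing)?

append 64 at index 11 → [60, 58, 53, 39, 30, 35, 23, 9, 29, 19, 64]
64 > parent 30 at index 5, swap → [60, 58, 53, 39, 64, 35, 23, 9, 29, 19, 30]
64 > parent 58 at index 2, swap → [60, 64, 53, 39, 58, 35, 23, 9, 29, 19, 30]
64 > parent 60 at index 1, swap → [64, 60, 53, 39, 58, 35, 23, 9, 29, 19, 30]
resulting array: [64, 60, 53, 39, 58, 35, 23, 9, 29, 19, 30]

2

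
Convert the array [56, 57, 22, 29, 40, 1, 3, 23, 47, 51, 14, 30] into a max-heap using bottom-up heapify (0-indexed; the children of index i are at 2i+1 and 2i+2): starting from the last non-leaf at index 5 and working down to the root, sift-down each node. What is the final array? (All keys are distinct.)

sift down from index 5:
  1 vs only child 30 at index 11, swap → [56, 57, 22, 29, 40, 30, 3, 23, 47, 51, 14, 1]
sift down from index 4:
  40 vs larger child 51 at index 9, swap → [56, 57, 22, 29, 51, 30, 3, 23, 47, 40, 14, 1]
sift down from index 3:
  29 vs larger child 47 at index 8, swap → [56, 57, 22, 47, 51, 30, 3, 23, 29, 40, 14, 1]
sift down from index 2:
  22 vs larger child 30 at index 5, swap → [56, 57, 30, 47, 51, 22, 3, 23, 29, 40, 14, 1]
sift down from index 1: already satisfies heap property
sift down from index 0:
  56 vs larger child 57 at index 1, swap → [57, 56, 30, 47, 51, 22, 3, 23, 29, 40, 14, 1]

[57, 56, 30, 47, 51, 22, 3, 23, 29, 40, 14, 1]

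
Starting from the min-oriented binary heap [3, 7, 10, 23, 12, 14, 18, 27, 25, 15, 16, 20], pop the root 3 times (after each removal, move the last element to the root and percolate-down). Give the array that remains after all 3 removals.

[12, 15, 14, 23, 20, 16, 18, 27, 25]

extract-min #1 returns 3:
  remove root 3; move last element 20 to root → [20, 7, 10, 23, 12, 14, 18, 27, 25, 15, 16]
  20 vs smaller child 7 at index 1, swap → [7, 20, 10, 23, 12, 14, 18, 27, 25, 15, 16]
  20 vs smaller child 12 at index 4, swap → [7, 12, 10, 23, 20, 14, 18, 27, 25, 15, 16]
  20 vs smaller child 15 at index 9, swap → [7, 12, 10, 23, 15, 14, 18, 27, 25, 20, 16]
extract-min #2 returns 7:
  remove root 7; move last element 16 to root → [16, 12, 10, 23, 15, 14, 18, 27, 25, 20]
  16 vs smaller child 10 at index 2, swap → [10, 12, 16, 23, 15, 14, 18, 27, 25, 20]
  16 vs smaller child 14 at index 5, swap → [10, 12, 14, 23, 15, 16, 18, 27, 25, 20]
extract-min #3 returns 10:
  remove root 10; move last element 20 to root → [20, 12, 14, 23, 15, 16, 18, 27, 25]
  20 vs smaller child 12 at index 1, swap → [12, 20, 14, 23, 15, 16, 18, 27, 25]
  20 vs smaller child 15 at index 4, swap → [12, 15, 14, 23, 20, 16, 18, 27, 25]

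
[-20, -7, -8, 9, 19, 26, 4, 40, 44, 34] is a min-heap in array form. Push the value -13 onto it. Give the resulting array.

[-20, -13, -8, 9, -7, 26, 4, 40, 44, 34, 19]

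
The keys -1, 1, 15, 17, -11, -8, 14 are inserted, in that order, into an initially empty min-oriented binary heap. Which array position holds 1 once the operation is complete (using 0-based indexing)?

4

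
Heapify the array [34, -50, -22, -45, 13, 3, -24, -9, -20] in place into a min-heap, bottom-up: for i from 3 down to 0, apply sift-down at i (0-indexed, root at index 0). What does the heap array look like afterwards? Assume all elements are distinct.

[-50, -45, -24, -20, 13, 3, -22, -9, 34]

sift down from index 3: already satisfies heap property
sift down from index 2:
  -22 vs smaller child -24 at index 6, swap → [34, -50, -24, -45, 13, 3, -22, -9, -20]
sift down from index 1: already satisfies heap property
sift down from index 0:
  34 vs smaller child -50 at index 1, swap → [-50, 34, -24, -45, 13, 3, -22, -9, -20]
  34 vs smaller child -45 at index 3, swap → [-50, -45, -24, 34, 13, 3, -22, -9, -20]
  34 vs smaller child -20 at index 8, swap → [-50, -45, -24, -20, 13, 3, -22, -9, 34]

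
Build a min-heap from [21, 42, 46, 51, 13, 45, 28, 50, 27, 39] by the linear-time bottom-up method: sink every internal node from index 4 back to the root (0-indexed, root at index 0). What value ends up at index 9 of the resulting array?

42

sift down from index 4: already satisfies heap property
sift down from index 3:
  51 vs smaller child 27 at index 8, swap → [21, 42, 46, 27, 13, 45, 28, 50, 51, 39]
sift down from index 2:
  46 vs smaller child 28 at index 6, swap → [21, 42, 28, 27, 13, 45, 46, 50, 51, 39]
sift down from index 1:
  42 vs smaller child 13 at index 4, swap → [21, 13, 28, 27, 42, 45, 46, 50, 51, 39]
  42 vs only child 39 at index 9, swap → [21, 13, 28, 27, 39, 45, 46, 50, 51, 42]
sift down from index 0:
  21 vs smaller child 13 at index 1, swap → [13, 21, 28, 27, 39, 45, 46, 50, 51, 42]
resulting array: [13, 21, 28, 27, 39, 45, 46, 50, 51, 42]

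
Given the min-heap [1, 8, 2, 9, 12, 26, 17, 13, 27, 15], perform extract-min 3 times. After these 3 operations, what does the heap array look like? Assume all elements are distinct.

extract-min #1 returns 1:
  remove root 1; move last element 15 to root → [15, 8, 2, 9, 12, 26, 17, 13, 27]
  15 vs smaller child 2 at index 2, swap → [2, 8, 15, 9, 12, 26, 17, 13, 27]
extract-min #2 returns 2:
  remove root 2; move last element 27 to root → [27, 8, 15, 9, 12, 26, 17, 13]
  27 vs smaller child 8 at index 1, swap → [8, 27, 15, 9, 12, 26, 17, 13]
  27 vs smaller child 9 at index 3, swap → [8, 9, 15, 27, 12, 26, 17, 13]
  27 vs only child 13 at index 7, swap → [8, 9, 15, 13, 12, 26, 17, 27]
extract-min #3 returns 8:
  remove root 8; move last element 27 to root → [27, 9, 15, 13, 12, 26, 17]
  27 vs smaller child 9 at index 1, swap → [9, 27, 15, 13, 12, 26, 17]
  27 vs smaller child 12 at index 4, swap → [9, 12, 15, 13, 27, 26, 17]

[9, 12, 15, 13, 27, 26, 17]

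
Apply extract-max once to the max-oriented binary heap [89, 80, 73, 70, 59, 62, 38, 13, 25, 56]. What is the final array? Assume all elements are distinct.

[80, 70, 73, 56, 59, 62, 38, 13, 25]

remove root 89; move last element 56 to root → [56, 80, 73, 70, 59, 62, 38, 13, 25]
56 vs larger child 80 at index 1, swap → [80, 56, 73, 70, 59, 62, 38, 13, 25]
56 vs larger child 70 at index 3, swap → [80, 70, 73, 56, 59, 62, 38, 13, 25]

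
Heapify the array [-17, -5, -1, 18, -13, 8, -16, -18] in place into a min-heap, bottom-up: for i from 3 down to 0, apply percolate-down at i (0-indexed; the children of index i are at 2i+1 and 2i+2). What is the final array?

[-18, -17, -16, -5, -13, 8, -1, 18]

sift down from index 3:
  18 vs only child -18 at index 7, swap → [-17, -5, -1, -18, -13, 8, -16, 18]
sift down from index 2:
  -1 vs smaller child -16 at index 6, swap → [-17, -5, -16, -18, -13, 8, -1, 18]
sift down from index 1:
  -5 vs smaller child -18 at index 3, swap → [-17, -18, -16, -5, -13, 8, -1, 18]
sift down from index 0:
  -17 vs smaller child -18 at index 1, swap → [-18, -17, -16, -5, -13, 8, -1, 18]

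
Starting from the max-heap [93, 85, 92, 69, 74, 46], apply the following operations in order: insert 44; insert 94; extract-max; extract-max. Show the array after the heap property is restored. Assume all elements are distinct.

insert 44:
  append 44 at index 6 → [93, 85, 92, 69, 74, 46, 44] (no swap needed)
insert 94:
  append 94 at index 7 → [93, 85, 92, 69, 74, 46, 44, 94]
  94 > parent 69 at index 3, swap → [93, 85, 92, 94, 74, 46, 44, 69]
  94 > parent 85 at index 1, swap → [93, 94, 92, 85, 74, 46, 44, 69]
  94 > parent 93 at index 0, swap → [94, 93, 92, 85, 74, 46, 44, 69]
extract-max → returns 94:
  remove root 94; move last element 69 to root → [69, 93, 92, 85, 74, 46, 44]
  69 vs larger child 93 at index 1, swap → [93, 69, 92, 85, 74, 46, 44]
  69 vs larger child 85 at index 3, swap → [93, 85, 92, 69, 74, 46, 44]
extract-max → returns 93:
  remove root 93; move last element 44 to root → [44, 85, 92, 69, 74, 46]
  44 vs larger child 92 at index 2, swap → [92, 85, 44, 69, 74, 46]
  44 vs only child 46 at index 5, swap → [92, 85, 46, 69, 74, 44]

[92, 85, 46, 69, 74, 44]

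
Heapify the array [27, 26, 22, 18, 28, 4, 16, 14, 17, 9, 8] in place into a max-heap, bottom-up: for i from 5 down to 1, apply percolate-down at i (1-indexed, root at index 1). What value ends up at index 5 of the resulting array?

26

sift down from index 5: already satisfies heap property
sift down from index 4: already satisfies heap property
sift down from index 3: already satisfies heap property
sift down from index 2:
  26 vs larger child 28 at index 5, swap → [27, 28, 22, 18, 26, 4, 16, 14, 17, 9, 8]
sift down from index 1:
  27 vs larger child 28 at index 2, swap → [28, 27, 22, 18, 26, 4, 16, 14, 17, 9, 8]
resulting array: [28, 27, 22, 18, 26, 4, 16, 14, 17, 9, 8]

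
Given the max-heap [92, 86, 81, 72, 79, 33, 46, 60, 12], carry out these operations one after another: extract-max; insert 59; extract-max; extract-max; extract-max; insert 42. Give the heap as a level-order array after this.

[72, 60, 59, 46, 12, 33, 42]

extract-max → returns 92:
  remove root 92; move last element 12 to root → [12, 86, 81, 72, 79, 33, 46, 60]
  12 vs larger child 86 at index 1, swap → [86, 12, 81, 72, 79, 33, 46, 60]
  12 vs larger child 79 at index 4, swap → [86, 79, 81, 72, 12, 33, 46, 60]
insert 59:
  append 59 at index 8 → [86, 79, 81, 72, 12, 33, 46, 60, 59] (no swap needed)
extract-max → returns 86:
  remove root 86; move last element 59 to root → [59, 79, 81, 72, 12, 33, 46, 60]
  59 vs larger child 81 at index 2, swap → [81, 79, 59, 72, 12, 33, 46, 60]
extract-max → returns 81:
  remove root 81; move last element 60 to root → [60, 79, 59, 72, 12, 33, 46]
  60 vs larger child 79 at index 1, swap → [79, 60, 59, 72, 12, 33, 46]
  60 vs larger child 72 at index 3, swap → [79, 72, 59, 60, 12, 33, 46]
extract-max → returns 79:
  remove root 79; move last element 46 to root → [46, 72, 59, 60, 12, 33]
  46 vs larger child 72 at index 1, swap → [72, 46, 59, 60, 12, 33]
  46 vs larger child 60 at index 3, swap → [72, 60, 59, 46, 12, 33]
insert 42:
  append 42 at index 6 → [72, 60, 59, 46, 12, 33, 42] (no swap needed)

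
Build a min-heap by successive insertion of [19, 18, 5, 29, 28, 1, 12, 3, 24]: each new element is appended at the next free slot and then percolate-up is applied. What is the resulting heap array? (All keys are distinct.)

[1, 3, 5, 19, 28, 18, 12, 29, 24]

Insert 19:
  append 19 at index 0 → [19] (no swap needed)
Insert 18:
  append 18 at index 1 → [19, 18]
  18 < parent 19 at index 0, swap → [18, 19]
Insert 5:
  append 5 at index 2 → [18, 19, 5]
  5 < parent 18 at index 0, swap → [5, 19, 18]
Insert 29:
  append 29 at index 3 → [5, 19, 18, 29] (no swap needed)
Insert 28:
  append 28 at index 4 → [5, 19, 18, 29, 28] (no swap needed)
Insert 1:
  append 1 at index 5 → [5, 19, 18, 29, 28, 1]
  1 < parent 18 at index 2, swap → [5, 19, 1, 29, 28, 18]
  1 < parent 5 at index 0, swap → [1, 19, 5, 29, 28, 18]
Insert 12:
  append 12 at index 6 → [1, 19, 5, 29, 28, 18, 12] (no swap needed)
Insert 3:
  append 3 at index 7 → [1, 19, 5, 29, 28, 18, 12, 3]
  3 < parent 29 at index 3, swap → [1, 19, 5, 3, 28, 18, 12, 29]
  3 < parent 19 at index 1, swap → [1, 3, 5, 19, 28, 18, 12, 29]
Insert 24:
  append 24 at index 8 → [1, 3, 5, 19, 28, 18, 12, 29, 24] (no swap needed)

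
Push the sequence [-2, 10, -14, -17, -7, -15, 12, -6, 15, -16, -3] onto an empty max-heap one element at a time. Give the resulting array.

Insert -2:
  append -2 at index 0 → [-2] (no swap needed)
Insert 10:
  append 10 at index 1 → [-2, 10]
  10 > parent -2 at index 0, swap → [10, -2]
Insert -14:
  append -14 at index 2 → [10, -2, -14] (no swap needed)
Insert -17:
  append -17 at index 3 → [10, -2, -14, -17] (no swap needed)
Insert -7:
  append -7 at index 4 → [10, -2, -14, -17, -7] (no swap needed)
Insert -15:
  append -15 at index 5 → [10, -2, -14, -17, -7, -15] (no swap needed)
Insert 12:
  append 12 at index 6 → [10, -2, -14, -17, -7, -15, 12]
  12 > parent -14 at index 2, swap → [10, -2, 12, -17, -7, -15, -14]
  12 > parent 10 at index 0, swap → [12, -2, 10, -17, -7, -15, -14]
Insert -6:
  append -6 at index 7 → [12, -2, 10, -17, -7, -15, -14, -6]
  -6 > parent -17 at index 3, swap → [12, -2, 10, -6, -7, -15, -14, -17]
Insert 15:
  append 15 at index 8 → [12, -2, 10, -6, -7, -15, -14, -17, 15]
  15 > parent -6 at index 3, swap → [12, -2, 10, 15, -7, -15, -14, -17, -6]
  15 > parent -2 at index 1, swap → [12, 15, 10, -2, -7, -15, -14, -17, -6]
  15 > parent 12 at index 0, swap → [15, 12, 10, -2, -7, -15, -14, -17, -6]
Insert -16:
  append -16 at index 9 → [15, 12, 10, -2, -7, -15, -14, -17, -6, -16] (no swap needed)
Insert -3:
  append -3 at index 10 → [15, 12, 10, -2, -7, -15, -14, -17, -6, -16, -3]
  -3 > parent -7 at index 4, swap → [15, 12, 10, -2, -3, -15, -14, -17, -6, -16, -7]

[15, 12, 10, -2, -3, -15, -14, -17, -6, -16, -7]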